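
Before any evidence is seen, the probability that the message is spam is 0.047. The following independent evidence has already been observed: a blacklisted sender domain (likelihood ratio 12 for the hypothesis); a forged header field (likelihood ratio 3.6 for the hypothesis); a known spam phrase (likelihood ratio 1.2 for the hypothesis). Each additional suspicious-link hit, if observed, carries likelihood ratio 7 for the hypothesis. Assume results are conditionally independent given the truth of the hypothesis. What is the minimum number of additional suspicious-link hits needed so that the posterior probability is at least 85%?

1

Prior odds = 0.047/0.953 = 47/953.
Combined Bayes factor of the evidence already in hand = 12 × 3.6 × 1.2 = 51.84.
Odds after that evidence = (47/953) × 51.84 = 60912/23825.
Target odds = 0.85/0.15 = 17/3.
Need 7ⁿ ≥ 17/3 ÷ (60912/23825) = 405025/182736.
7¹ = 7, which meets the required 405025/182736; so n = 1.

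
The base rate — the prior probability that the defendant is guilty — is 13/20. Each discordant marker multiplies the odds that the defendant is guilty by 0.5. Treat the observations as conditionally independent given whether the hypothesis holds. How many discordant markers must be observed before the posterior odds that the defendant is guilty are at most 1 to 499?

10

Prior odds = 0.65/0.35 = 13/7.
Likelihood ratio per discordant marker = 0.5.
Target odds = 1/499.
Require 0.5ⁿ ≤ 1/499 ÷ (13/7) = 7/6487.
0.5⁹ = 0.001953125 is still above 7/6487 but 0.5¹⁰ = 1/1024 is at or below it, so n = 10.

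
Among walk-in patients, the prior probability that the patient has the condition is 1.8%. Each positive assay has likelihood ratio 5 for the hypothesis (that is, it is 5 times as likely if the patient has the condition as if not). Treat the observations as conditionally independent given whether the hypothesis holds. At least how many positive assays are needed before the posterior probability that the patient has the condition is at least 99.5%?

Prior odds = 0.018/0.982 = 9/491.
Likelihood ratio per positive assay = 5.
Target posterior odds = 0.995/0.005 = 199.
Need (9/491) × 5ⁿ ≥ 199, i.e. 5ⁿ ≥ 97709/9.
5⁵ = 3125 falls short of 97709/9 but 5⁶ = 15625 reaches it, so n = 6.

6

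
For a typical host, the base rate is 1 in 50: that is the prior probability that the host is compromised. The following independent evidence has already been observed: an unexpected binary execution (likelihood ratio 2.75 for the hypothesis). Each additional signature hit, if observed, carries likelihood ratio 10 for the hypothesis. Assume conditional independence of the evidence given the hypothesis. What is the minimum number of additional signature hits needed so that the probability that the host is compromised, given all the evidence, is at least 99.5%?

4

Prior odds = 0.02/0.98 = 1/49.
Bayes factor of the evidence already in hand = 2.75.
Odds after that evidence = (1/49) × 2.75 = 11/196.
Target odds = 0.995/0.005 = 199.
Need 10ⁿ ≥ 199 ÷ (11/196) = 39004/11.
10³ = 1000 falls short of 39004/11 but 10⁴ = 10000 reaches it, so n = 4.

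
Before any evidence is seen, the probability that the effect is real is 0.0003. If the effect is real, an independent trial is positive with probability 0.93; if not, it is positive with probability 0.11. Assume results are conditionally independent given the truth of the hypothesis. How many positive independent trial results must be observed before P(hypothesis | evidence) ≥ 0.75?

Prior odds = 0.0003/0.9997 = 3/9997.
Likelihood ratio of a positive = 0.93/0.11 = 93/11.
Target odds: 0.75 ÷ 0.25 = 3.
Require (93/11)ⁿ ≥ 3 ÷ (3/9997) = 9997.
(93/11)⁴ = 74805201/14641 falls short of 9997 but (93/11)⁵ ≈43196.8 reaches it, so n = 5.

5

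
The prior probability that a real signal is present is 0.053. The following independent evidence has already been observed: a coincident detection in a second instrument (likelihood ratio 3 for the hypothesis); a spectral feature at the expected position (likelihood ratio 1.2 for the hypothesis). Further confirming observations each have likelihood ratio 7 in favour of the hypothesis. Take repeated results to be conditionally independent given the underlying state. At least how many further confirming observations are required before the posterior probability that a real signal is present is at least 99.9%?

5

Prior odds = 0.053/0.947 = 53/947.
Combined Bayes factor of the evidence already in hand = 3 × 1.2 = 3.6.
Odds after that evidence = (53/947) × 3.6 = 954/4735.
Target odds = 0.999/0.001 = 999.
Need 7ⁿ ≥ 999 ÷ (954/4735) = 525585/106.
7⁴ = 2401 falls short of 525585/106 but 7⁵ = 16807 reaches it, so n = 5.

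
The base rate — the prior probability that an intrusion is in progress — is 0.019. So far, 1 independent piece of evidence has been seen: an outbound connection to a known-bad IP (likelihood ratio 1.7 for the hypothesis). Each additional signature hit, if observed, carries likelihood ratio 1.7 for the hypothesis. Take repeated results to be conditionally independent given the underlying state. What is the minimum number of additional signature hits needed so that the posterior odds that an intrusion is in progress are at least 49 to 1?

14

Prior odds = 0.019/0.981 = 19/981.
Bayes factor of the evidence already in hand = 1.7.
Odds after that evidence = (19/981) × 1.7 = 323/9810.
Target odds = 49.
Need 1.7ⁿ ≥ 49 ÷ (323/9810) = 480690/323.
1.7¹³ ≈990.458 falls short of 480690/323 but 1.7¹⁴ ≈1683.78 reaches it, so n = 14.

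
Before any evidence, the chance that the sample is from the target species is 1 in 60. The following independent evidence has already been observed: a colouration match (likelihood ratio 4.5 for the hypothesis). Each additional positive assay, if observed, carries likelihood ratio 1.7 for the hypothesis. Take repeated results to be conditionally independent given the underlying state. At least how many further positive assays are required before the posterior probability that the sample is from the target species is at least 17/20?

Prior odds = (1/60)/(59/60) = 1/59.
Bayes factor of the evidence already in hand = 4.5.
Odds after that evidence = (1/59) × 4.5 = 9/118.
Target odds = 0.85/0.15 = 17/3.
Need 1.7ⁿ ≥ 17/3 ÷ (9/118) = 2006/27.
1.7⁸ ≈69.7576 falls short of 2006/27 but 1.7⁹ ≈118.588 reaches it, so n = 9.

9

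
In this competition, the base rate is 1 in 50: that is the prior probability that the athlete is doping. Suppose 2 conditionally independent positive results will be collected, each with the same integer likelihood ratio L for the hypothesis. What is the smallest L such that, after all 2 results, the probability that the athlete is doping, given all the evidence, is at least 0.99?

Prior odds = 0.02/0.98 = 1/49.
Target odds = 0.99/0.01 = 99.
Need L² ≥ 99 ÷ (1/49) = 4851.
69² = 4761 < 4851 ≤ 4900 = 70², so L = 70.

70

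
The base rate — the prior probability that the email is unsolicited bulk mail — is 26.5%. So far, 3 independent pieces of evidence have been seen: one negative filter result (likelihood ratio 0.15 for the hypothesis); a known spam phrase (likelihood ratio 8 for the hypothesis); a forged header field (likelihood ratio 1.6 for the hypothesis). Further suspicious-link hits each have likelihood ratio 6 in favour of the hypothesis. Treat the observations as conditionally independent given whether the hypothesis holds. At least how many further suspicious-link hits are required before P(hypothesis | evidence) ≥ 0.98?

Prior odds = 0.265/0.735 = 53/147.
Combined Bayes factor of the evidence already in hand = 0.15 × 8 × 1.6 = 1.92.
Odds after that evidence = (53/147) × 1.92 = 848/1225.
Target odds = 0.98/0.02 = 49.
Need 6ⁿ ≥ 49 ÷ (848/1225) = 60025/848.
6² = 36 falls short of 60025/848 but 6³ = 216 reaches it, so n = 3.

3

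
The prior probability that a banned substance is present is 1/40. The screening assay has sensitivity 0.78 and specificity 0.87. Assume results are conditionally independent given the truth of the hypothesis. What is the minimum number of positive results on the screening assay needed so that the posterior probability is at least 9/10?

4

Prior odds = 0.025/0.975 = 1/39.
False-positive rate = 1 − 0.87 = 0.13; likelihood ratio of a positive = 0.78/0.13 = 6.
Target odds: 0.9 ÷ 0.1 = 9.
Require 6ⁿ ≥ 9 ÷ (1/39) = 351.
6³ = 216 falls short of 351 but 6⁴ = 1296 reaches it, so n = 4.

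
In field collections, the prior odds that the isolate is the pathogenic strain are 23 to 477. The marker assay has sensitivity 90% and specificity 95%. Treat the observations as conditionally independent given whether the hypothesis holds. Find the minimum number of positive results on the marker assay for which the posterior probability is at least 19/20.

Prior odds = 23/477.
False-positive rate = 1 − 0.95 = 0.05; likelihood ratio of a positive = 0.9/0.05 = 18.
Target posterior odds = 0.95/0.05 = 19.
Require 18ⁿ ≥ 19 ÷ (23/477) = 9063/23.
18² = 324 falls short of 9063/23 but 18³ = 5832 reaches it, so n = 3.

3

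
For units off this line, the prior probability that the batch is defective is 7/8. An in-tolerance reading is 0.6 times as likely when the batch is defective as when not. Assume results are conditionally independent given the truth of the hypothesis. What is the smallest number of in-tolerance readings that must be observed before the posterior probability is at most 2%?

Prior odds: 0.875 ÷ 0.125 = 7.
Likelihood ratio per in-tolerance reading = 0.6.
Target posterior odds = 0.02/0.98 = 1/49.
Require 0.6ⁿ ≤ 1/49 ÷ 7 = 1/343.
0.6¹¹ = 177147/48828125 is still above 1/343 but 0.6¹² = 531441/244140625 is at or below it, so n = 12.

12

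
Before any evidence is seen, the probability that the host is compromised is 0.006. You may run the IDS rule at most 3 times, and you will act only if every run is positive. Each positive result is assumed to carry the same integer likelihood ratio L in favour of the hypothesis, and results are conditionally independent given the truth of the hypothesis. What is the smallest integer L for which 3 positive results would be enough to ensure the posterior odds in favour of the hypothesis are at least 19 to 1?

Prior odds = 0.006/0.994 = 3/497.
Target odds = 19.
Need L³ ≥ 19 ÷ (3/497) = 9443/3.
14³ = 2744 < 9443/3 ≤ 3375 = 15³, so L = 15.

15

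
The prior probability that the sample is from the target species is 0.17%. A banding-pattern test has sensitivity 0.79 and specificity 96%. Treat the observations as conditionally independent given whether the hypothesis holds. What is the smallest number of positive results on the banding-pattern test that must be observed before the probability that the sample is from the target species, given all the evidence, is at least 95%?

4

Prior odds: 0.0017 ÷ 0.9983 = 17/9983.
False-positive rate = 1 − 0.96 = 0.04; likelihood ratio of a positive = 0.79/0.04 = 19.75.
Target odds: 0.95 ÷ 0.05 = 19.
Need (17/9983) × 19.75ⁿ ≥ 19, i.e. 19.75ⁿ ≥ 189677/17.
19.75³ = 7703.734375 falls short of 189677/17 but 19.75⁴ = 38950081/256 reaches it, so n = 4.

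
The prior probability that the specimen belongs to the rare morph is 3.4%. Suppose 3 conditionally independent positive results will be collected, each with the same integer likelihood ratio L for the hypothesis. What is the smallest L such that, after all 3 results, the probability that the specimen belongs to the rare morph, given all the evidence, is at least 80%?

Prior odds = 0.034/0.966 = 17/483.
Target odds = 0.8/0.2 = 4.
Need L³ ≥ 4 ÷ (17/483) = 1932/17.
4³ = 64 < 1932/17 ≤ 125 = 5³, so L = 5.

5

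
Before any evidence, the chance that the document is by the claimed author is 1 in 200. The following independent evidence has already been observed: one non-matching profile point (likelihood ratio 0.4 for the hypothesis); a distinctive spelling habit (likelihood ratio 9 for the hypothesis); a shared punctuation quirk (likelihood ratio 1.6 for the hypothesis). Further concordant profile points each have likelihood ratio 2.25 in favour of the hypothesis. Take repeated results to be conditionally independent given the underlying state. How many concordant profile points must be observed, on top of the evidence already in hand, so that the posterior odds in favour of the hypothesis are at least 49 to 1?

10

Prior odds = 0.005/0.995 = 1/199.
Combined Bayes factor of the evidence already in hand = 0.4 × 9 × 1.6 = 5.76.
Odds after that evidence = (1/199) × 5.76 = 144/4975.
Target odds = 49.
Need 2.25ⁿ ≥ 49 ÷ (144/4975) = 243775/144.
2.25⁹ = 387420489/262144 falls short of 243775/144 but 2.25¹⁰ ≈3325.26 reaches it, so n = 10.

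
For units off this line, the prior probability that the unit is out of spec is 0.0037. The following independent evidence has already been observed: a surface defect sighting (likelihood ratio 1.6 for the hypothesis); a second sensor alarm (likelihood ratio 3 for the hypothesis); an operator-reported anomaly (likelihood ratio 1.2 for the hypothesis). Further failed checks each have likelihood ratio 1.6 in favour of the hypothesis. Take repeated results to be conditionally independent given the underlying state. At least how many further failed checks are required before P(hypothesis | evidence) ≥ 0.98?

17

Prior odds = 0.0037/0.9963 = 37/9963.
Combined Bayes factor of the evidence already in hand = 1.6 × 3 × 1.2 = 5.76.
Odds after that evidence = (37/9963) × 5.76 = 592/27675.
Target odds = 0.98/0.02 = 49.
Need 1.6ⁿ ≥ 49 ÷ (592/27675) = 1356075/592.
1.6¹⁶ ≈1844.67 falls short of 1356075/592 but 1.6¹⁷ ≈2951.48 reaches it, so n = 17.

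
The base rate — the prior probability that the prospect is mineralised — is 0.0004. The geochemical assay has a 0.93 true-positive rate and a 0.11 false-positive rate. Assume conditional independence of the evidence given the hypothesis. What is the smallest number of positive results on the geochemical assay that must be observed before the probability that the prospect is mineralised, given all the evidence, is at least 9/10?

Prior odds = 0.0004/0.9996 = 1/2499.
Likelihood ratio of a positive result = 0.93/0.11 = 93/11.
Target odds: 0.9 ÷ 0.1 = 9.
Require (93/11)ⁿ ≥ 9 ÷ (1/2499) = 22491.
(93/11)⁴ = 74805201/14641 falls short of 22491 but (93/11)⁵ ≈43196.8 reaches it, so n = 5.

5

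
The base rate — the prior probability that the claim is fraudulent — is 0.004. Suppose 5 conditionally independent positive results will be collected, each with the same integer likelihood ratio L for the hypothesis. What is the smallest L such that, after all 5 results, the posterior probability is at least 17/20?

5

Prior odds = 0.004/0.996 = 1/249.
Target odds = 0.85/0.15 = 17/3.
Need L⁵ ≥ 17/3 ÷ (1/249) = 1411.
4⁵ = 1024 < 1411 ≤ 3125 = 5⁵, so L = 5.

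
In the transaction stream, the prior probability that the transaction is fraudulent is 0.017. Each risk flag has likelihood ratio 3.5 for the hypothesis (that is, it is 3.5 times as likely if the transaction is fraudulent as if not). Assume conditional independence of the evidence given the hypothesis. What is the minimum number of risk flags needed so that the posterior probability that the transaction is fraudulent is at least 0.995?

Prior odds: 0.017 ÷ 0.983 = 17/983.
Likelihood ratio per risk flag = 3.5.
Target posterior odds = 0.995/0.005 = 199.
Require 3.5ⁿ ≥ 199 ÷ (17/983) = 195617/17.
3.5⁷ = 823543/128 falls short of 195617/17 but 3.5⁸ = 5764801/256 reaches it, so n = 8.

8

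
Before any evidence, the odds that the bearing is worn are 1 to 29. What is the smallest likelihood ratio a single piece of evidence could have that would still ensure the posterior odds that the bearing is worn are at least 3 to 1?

Prior odds = 1/29.
Target odds = 3.
Required Bayes factor = 3 ÷ (1/29) = 87.

87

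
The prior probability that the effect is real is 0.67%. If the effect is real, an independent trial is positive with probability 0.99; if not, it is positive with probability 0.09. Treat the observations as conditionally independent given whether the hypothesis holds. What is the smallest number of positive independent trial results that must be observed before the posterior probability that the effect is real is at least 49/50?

4

Prior odds: 0.0067 ÷ 0.9933 = 67/9933.
Likelihood ratio of a positive = 0.99/0.09 = 11.
Target posterior odds = 0.98/0.02 = 49.
Require 11ⁿ ≥ 49 ÷ (67/9933) = 486717/67.
11³ = 1331 falls short of 486717/67 but 11⁴ = 14641 reaches it, so n = 4.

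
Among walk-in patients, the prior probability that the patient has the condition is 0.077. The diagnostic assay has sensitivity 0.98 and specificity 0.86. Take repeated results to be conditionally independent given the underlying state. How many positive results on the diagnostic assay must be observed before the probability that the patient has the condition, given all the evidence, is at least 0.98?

4

Prior odds: 0.077 ÷ 0.923 = 77/923.
False-positive rate = 1 − 0.86 = 0.14; likelihood ratio of a positive = 0.98/0.14 = 7.
Target posterior odds = 0.98/0.02 = 49.
Require 7ⁿ ≥ 49 ÷ (77/923) = 6461/11.
7³ = 343 falls short of 6461/11 but 7⁴ = 2401 reaches it, so n = 4.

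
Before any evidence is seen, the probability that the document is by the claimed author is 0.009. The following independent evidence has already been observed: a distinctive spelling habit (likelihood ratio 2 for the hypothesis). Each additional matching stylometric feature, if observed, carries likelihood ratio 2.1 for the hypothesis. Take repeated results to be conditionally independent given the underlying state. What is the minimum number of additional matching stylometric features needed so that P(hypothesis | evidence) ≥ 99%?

Prior odds = 0.009/0.991 = 9/991.
Bayes factor of the evidence already in hand = 2.
Odds after that evidence = (9/991) × 2 = 18/991.
Target odds = 0.99/0.01 = 99.
Need 2.1ⁿ ≥ 99 ÷ (18/991) = 5450.5.
2.1¹¹ ≈3502.78 falls short of 5450.5 but 2.1¹² ≈7355.83 reaches it, so n = 12.

12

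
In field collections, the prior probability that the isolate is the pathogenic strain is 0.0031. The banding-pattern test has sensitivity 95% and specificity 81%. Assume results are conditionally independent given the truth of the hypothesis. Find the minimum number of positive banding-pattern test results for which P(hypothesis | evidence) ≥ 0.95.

6

Prior odds = 0.0031/0.9969 = 31/9969.
False-positive rate = 1 − 0.81 = 0.19; likelihood ratio of a positive = 0.95/0.19 = 5.
Target odds: 0.95 ÷ 0.05 = 19.
Require 5ⁿ ≥ 19 ÷ (31/9969) = 189411/31.
5⁵ = 3125 falls short of 189411/31 but 5⁶ = 15625 reaches it, so n = 6.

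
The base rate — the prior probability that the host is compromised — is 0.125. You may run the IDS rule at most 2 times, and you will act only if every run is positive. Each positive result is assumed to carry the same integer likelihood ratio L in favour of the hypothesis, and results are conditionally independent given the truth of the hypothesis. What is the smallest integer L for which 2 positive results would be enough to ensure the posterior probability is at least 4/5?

6

Prior odds = 0.125/0.875 = 1/7.
Target odds = 0.8/0.2 = 4.
Need L² ≥ 4 ÷ (1/7) = 28.
5² = 25 < 28 ≤ 36 = 6², so L = 6.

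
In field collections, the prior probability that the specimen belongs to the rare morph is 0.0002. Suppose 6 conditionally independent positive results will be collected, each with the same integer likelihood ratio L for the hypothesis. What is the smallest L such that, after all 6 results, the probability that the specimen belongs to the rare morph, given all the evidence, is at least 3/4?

5

Prior odds = 0.0002/0.9998 = 1/4999.
Target odds = 0.75/0.25 = 3.
Need L⁶ ≥ 3 ÷ (1/4999) = 14997.
4⁶ = 4096 < 14997 ≤ 15625 = 5⁶, so L = 5.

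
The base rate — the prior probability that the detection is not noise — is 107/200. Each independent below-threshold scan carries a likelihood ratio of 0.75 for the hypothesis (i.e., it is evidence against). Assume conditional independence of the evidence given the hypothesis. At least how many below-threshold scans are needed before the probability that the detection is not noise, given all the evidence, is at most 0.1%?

25

Prior odds = 0.535/0.465 = 107/93.
Likelihood ratio per below-threshold scan = 0.75.
Target posterior odds = 0.001/0.999 = 1/999.
Require 0.75ⁿ ≤ 1/999 ÷ (107/93) = 31/35631.
0.75²⁴ ≈0.00100339 is still above 31/35631 but 0.75²⁵ ≈0.000752543 is at or below it, so n = 25.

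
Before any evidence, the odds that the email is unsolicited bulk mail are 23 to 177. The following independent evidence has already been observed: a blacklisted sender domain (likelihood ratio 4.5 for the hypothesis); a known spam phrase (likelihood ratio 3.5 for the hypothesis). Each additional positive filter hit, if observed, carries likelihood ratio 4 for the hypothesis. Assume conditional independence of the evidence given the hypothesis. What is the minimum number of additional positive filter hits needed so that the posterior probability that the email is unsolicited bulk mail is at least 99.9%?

Prior odds = 23/177.
Combined Bayes factor of the evidence already in hand = 4.5 × 3.5 = 15.75.
Odds after that evidence = (23/177) × 15.75 = 483/236.
Target odds = 0.999/0.001 = 999.
Need 4ⁿ ≥ 999 ÷ (483/236) = 78588/161.
4⁴ = 256 falls short of 78588/161 but 4⁵ = 1024 reaches it, so n = 5.

5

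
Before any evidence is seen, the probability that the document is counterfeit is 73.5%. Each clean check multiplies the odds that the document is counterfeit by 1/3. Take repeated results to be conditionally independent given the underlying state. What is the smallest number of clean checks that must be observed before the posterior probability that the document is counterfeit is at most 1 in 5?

Prior odds = 0.735/0.265 = 147/53.
Likelihood ratio per clean check = 1/3.
Target odds: 0.2 ÷ 0.8 = 0.25.
Require (1/3)ⁿ ≤ 0.25 ÷ (147/53) = 53/588.
(1/3)² = 1/9 is still above 53/588 but (1/3)³ = 1/27 is at or below it, so n = 3.

3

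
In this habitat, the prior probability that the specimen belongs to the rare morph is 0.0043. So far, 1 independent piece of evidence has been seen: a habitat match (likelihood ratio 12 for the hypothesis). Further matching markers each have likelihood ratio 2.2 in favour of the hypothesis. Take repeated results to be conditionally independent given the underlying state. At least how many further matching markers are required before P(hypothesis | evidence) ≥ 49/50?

9

Prior odds = 0.0043/0.9957 = 43/9957.
Bayes factor of the evidence already in hand = 12.
Odds after that evidence = (43/9957) × 12 = 172/3319.
Target odds = 0.98/0.02 = 49.
Need 2.2ⁿ ≥ 49 ÷ (172/3319) = 162631/172.
2.2⁸ = 214358881/390625 falls short of 162631/172 but 2.2⁹ ≈1207.27 reaches it, so n = 9.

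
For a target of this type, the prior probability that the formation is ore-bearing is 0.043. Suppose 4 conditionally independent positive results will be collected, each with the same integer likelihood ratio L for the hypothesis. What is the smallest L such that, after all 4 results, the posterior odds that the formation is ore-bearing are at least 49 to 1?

6

Prior odds = 0.043/0.957 = 43/957.
Target odds = 49.
Need L⁴ ≥ 49 ÷ (43/957) = 46893/43.
5⁴ = 625 < 46893/43 ≤ 1296 = 6⁴, so L = 6.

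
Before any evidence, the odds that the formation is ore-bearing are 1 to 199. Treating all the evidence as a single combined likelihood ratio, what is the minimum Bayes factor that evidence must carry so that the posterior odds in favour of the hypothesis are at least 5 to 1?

Prior odds = 1/199.
Target odds = 5.
Required Bayes factor = 5 ÷ (1/199) = 995.

995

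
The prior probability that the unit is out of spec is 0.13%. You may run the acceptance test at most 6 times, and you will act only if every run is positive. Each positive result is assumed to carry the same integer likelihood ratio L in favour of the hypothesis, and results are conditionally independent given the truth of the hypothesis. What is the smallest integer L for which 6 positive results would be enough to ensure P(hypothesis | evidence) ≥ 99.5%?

Prior odds = 0.0013/0.9987 = 13/9987.
Target odds = 0.995/0.005 = 199.
Need L⁶ ≥ 199 ÷ (13/9987) = 1987413/13.
7⁶ = 117649 < 1987413/13 ≤ 262144 = 8⁶, so L = 8.

8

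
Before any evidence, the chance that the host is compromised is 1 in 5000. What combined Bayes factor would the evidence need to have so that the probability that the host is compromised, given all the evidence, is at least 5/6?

24995

Prior odds = 0.0002/0.9998 = 1/4999.
Target odds = (5/6)/(1/6) = 5.
Required Bayes factor = 5 ÷ (1/4999) = 24995.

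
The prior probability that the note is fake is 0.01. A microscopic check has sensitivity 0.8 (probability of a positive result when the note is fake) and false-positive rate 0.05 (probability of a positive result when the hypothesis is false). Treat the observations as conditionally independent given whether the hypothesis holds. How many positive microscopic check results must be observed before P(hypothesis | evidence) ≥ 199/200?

Prior odds: 0.01 ÷ 0.99 = 1/99.
Likelihood ratio of a positive result = 0.8/0.05 = 16.
Target posterior odds = 0.995/0.005 = 199.
Need (1/99) × 16ⁿ ≥ 199, i.e. 16ⁿ ≥ 19701.
16³ = 4096 falls short of 19701 but 16⁴ = 65536 reaches it, so n = 4.

4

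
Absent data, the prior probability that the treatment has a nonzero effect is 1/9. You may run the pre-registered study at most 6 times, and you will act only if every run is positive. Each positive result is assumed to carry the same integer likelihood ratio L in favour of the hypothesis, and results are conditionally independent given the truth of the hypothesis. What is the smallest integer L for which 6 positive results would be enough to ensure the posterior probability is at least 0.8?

2

Prior odds = (1/9)/(8/9) = 0.125.
Target odds = 0.8/0.2 = 4.
Need L⁶ ≥ 4 ÷ 0.125 = 32.
1⁶ = 1 < 32 ≤ 64 = 2⁶, so L = 2.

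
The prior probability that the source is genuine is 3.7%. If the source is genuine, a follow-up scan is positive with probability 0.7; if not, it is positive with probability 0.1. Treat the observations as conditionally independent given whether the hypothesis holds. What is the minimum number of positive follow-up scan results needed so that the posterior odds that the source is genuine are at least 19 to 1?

4

Prior odds: 0.037 ÷ 0.963 = 37/963.
Likelihood ratio of a positive = 0.7/0.1 = 7.
Target odds = 19.
Need (37/963) × 7ⁿ ≥ 19, i.e. 7ⁿ ≥ 18297/37.
7³ = 343 falls short of 18297/37 but 7⁴ = 2401 reaches it, so n = 4.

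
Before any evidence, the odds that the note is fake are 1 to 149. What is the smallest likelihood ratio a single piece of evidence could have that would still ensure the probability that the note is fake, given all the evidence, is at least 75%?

447

Prior odds = 1/149.
Target odds = 0.75/0.25 = 3.
Required Bayes factor = 3 ÷ (1/149) = 447.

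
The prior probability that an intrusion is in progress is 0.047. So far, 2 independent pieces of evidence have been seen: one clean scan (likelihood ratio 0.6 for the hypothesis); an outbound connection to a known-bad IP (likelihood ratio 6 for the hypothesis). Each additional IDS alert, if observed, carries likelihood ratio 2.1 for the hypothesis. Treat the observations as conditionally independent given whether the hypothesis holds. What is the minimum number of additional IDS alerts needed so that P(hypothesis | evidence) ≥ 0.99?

Prior odds = 0.047/0.953 = 47/953.
Combined Bayes factor of the evidence already in hand = 0.6 × 6 = 3.6.
Odds after that evidence = (47/953) × 3.6 = 846/4765.
Target odds = 0.99/0.01 = 99.
Need 2.1ⁿ ≥ 99 ÷ (846/4765) = 52415/94.
2.1⁸ ≈378.229 falls short of 52415/94 but 2.1⁹ ≈794.28 reaches it, so n = 9.

9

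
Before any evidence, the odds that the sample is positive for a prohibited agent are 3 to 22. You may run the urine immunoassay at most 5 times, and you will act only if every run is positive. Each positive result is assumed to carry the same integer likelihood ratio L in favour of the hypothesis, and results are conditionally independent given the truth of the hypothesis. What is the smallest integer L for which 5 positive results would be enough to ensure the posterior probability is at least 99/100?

Prior odds = 3/22.
Target odds = 0.99/0.01 = 99.
Need L⁵ ≥ 99 ÷ (3/22) = 726.
3⁵ = 243 < 726 ≤ 1024 = 4⁵, so L = 4.

4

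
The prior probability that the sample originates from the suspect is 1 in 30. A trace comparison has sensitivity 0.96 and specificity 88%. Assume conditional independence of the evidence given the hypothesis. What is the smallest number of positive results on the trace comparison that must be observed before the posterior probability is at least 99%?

4

Prior odds: (1/30) ÷ (29/30) = 1/29.
False-positive rate = 1 − 0.88 = 0.12; likelihood ratio of a positive = 0.96/0.12 = 8.
Target posterior odds = 0.99/0.01 = 99.
Need (1/29) × 8ⁿ ≥ 99, i.e. 8ⁿ ≥ 2871.
8³ = 512 falls short of 2871 but 8⁴ = 4096 reaches it, so n = 4.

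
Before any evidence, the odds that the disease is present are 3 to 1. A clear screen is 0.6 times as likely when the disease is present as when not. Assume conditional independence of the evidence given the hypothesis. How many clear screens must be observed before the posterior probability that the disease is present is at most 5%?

8

Prior odds = 3.
Likelihood ratio per clear screen = 0.6.
Target posterior odds = 0.05/0.95 = 1/19.
Need 3 × 0.6ⁿ ≤ 1/19, i.e. 0.6ⁿ ≤ 1/57.
0.6⁷ = 2187/78125 is still above 1/57 but 0.6⁸ = 6561/390625 is at or below it, so n = 8.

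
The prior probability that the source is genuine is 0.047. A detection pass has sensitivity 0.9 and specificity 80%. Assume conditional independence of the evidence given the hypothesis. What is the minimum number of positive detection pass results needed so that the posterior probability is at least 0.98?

Prior odds = 0.047/0.953 = 47/953.
False-positive rate = 1 − 0.8 = 0.2; likelihood ratio of a positive = 0.9/0.2 = 4.5.
Target posterior odds = 0.98/0.02 = 49.
Need (47/953) × 4.5ⁿ ≥ 49, i.e. 4.5ⁿ ≥ 46697/47.
4.5⁴ = 410.0625 falls short of 46697/47 but 4.5⁵ = 1845.28125 reaches it, so n = 5.

5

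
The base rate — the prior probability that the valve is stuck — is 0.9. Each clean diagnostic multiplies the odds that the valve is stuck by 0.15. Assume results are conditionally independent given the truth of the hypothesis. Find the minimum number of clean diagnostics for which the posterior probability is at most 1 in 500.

Prior odds = 0.9/0.1 = 9.
Likelihood ratio per clean diagnostic = 0.15.
Target odds: 0.002 ÷ 0.998 = 1/499.
Need 9 × 0.15ⁿ ≤ 1/499, i.e. 0.15ⁿ ≤ 1/4491.
0.15⁴ = 81/160000 is still above 1/4491 but 0.15⁵ = 243/3200000 is at or below it, so n = 5.

5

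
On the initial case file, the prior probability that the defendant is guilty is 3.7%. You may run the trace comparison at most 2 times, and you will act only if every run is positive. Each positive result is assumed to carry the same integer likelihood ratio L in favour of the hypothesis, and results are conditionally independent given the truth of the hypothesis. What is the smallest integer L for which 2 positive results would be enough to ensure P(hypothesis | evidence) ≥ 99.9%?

162

Prior odds = 0.037/0.963 = 37/963.
Target odds = 0.999/0.001 = 999.
Need L² ≥ 999 ÷ (37/963) = 26001.
161² = 25921 < 26001 ≤ 26244 = 162², so L = 162.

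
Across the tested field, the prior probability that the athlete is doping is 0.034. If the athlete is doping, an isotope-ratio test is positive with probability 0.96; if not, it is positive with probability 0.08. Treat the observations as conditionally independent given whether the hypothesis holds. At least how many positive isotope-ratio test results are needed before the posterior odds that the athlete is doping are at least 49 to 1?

Prior odds = 0.034/0.966 = 17/483.
Likelihood ratio of a positive = 0.96/0.08 = 12.
Target odds = 49.
Need (17/483) × 12ⁿ ≥ 49, i.e. 12ⁿ ≥ 23667/17.
12² = 144 falls short of 23667/17 but 12³ = 1728 reaches it, so n = 3.

3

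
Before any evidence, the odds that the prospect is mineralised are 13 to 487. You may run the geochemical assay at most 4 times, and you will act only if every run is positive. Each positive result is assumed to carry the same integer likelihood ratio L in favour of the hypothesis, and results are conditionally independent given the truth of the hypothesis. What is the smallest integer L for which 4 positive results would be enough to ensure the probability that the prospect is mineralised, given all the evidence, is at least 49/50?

Prior odds = 13/487.
Target odds = 0.98/0.02 = 49.
Need L⁴ ≥ 49 ÷ (13/487) = 23863/13.
6⁴ = 1296 < 23863/13 ≤ 2401 = 7⁴, so L = 7.

7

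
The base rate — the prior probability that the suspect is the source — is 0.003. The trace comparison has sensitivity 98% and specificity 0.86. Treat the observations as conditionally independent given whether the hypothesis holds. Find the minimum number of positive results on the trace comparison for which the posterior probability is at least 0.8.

4

Prior odds = 0.003/0.997 = 3/997.
False-positive rate = 1 − 0.86 = 0.14; likelihood ratio of a positive = 0.98/0.14 = 7.
Target odds: 0.8 ÷ 0.2 = 4.
Require 7ⁿ ≥ 4 ÷ (3/997) = 3988/3.
7³ = 343 falls short of 3988/3 but 7⁴ = 2401 reaches it, so n = 4.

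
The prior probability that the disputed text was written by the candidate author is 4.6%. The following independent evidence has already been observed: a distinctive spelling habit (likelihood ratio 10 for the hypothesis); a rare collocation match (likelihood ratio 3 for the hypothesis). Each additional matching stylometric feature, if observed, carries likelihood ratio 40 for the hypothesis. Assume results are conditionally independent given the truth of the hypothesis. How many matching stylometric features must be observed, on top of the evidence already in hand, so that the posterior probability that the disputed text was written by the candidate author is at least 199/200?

2

Prior odds = 0.046/0.954 = 23/477.
Combined Bayes factor of the evidence already in hand = 10 × 3 = 30.
Odds after that evidence = (23/477) × 30 = 230/159.
Target odds = 0.995/0.005 = 199.
Need 40ⁿ ≥ 199 ÷ (230/159) = 31641/230.
40¹ = 40 falls short of 31641/230 but 40² = 1600 reaches it, so n = 2.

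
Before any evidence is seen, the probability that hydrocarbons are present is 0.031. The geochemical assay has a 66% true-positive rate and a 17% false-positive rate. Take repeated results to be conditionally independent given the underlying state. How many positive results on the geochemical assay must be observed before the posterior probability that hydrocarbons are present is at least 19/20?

Prior odds: 0.031 ÷ 0.969 = 31/969.
Likelihood ratio of a positive result = 0.66/0.17 = 66/17.
Target odds: 0.95 ÷ 0.05 = 19.
Need (31/969) × (66/17)ⁿ ≥ 19, i.e. (66/17)ⁿ ≥ 18411/31.
(66/17)⁴ = 18974736/83521 falls short of 18411/31 but (66/17)⁵ ≈882.013 reaches it, so n = 5.

5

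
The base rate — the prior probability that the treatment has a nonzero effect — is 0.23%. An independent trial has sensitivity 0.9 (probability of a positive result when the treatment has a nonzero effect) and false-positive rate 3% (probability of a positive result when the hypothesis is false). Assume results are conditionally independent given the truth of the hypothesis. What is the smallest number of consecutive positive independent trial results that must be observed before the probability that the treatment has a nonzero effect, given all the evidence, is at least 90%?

3

Prior odds = 0.0023/0.9977 = 23/9977.
Likelihood ratio of a positive result = 0.9/0.03 = 30.
Target odds: 0.9 ÷ 0.1 = 9.
Need (23/9977) × 30ⁿ ≥ 9, i.e. 30ⁿ ≥ 89793/23.
30² = 900 falls short of 89793/23 but 30³ = 27000 reaches it, so n = 3.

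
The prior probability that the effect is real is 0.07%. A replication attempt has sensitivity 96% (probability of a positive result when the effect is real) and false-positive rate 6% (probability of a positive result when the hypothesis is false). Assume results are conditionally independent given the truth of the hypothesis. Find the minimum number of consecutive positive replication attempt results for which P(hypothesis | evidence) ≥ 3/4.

4

Prior odds: 0.0007 ÷ 0.9993 = 7/9993.
Likelihood ratio of a positive result = 0.96/0.06 = 16.
Target odds: 0.75 ÷ 0.25 = 3.
Need (7/9993) × 16ⁿ ≥ 3, i.e. 16ⁿ ≥ 29979/7.
16³ = 4096 falls short of 29979/7 but 16⁴ = 65536 reaches it, so n = 4.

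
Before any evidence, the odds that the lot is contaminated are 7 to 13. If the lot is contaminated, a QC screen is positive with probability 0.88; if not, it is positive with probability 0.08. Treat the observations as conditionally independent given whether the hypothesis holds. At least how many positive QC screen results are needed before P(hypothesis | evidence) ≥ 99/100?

Prior odds = 7/13.
Likelihood ratio of a positive = 0.88/0.08 = 11.
Target odds: 0.99 ÷ 0.01 = 99.
Require 11ⁿ ≥ 99 ÷ (7/13) = 1287/7.
11² = 121 falls short of 1287/7 but 11³ = 1331 reaches it, so n = 3.

3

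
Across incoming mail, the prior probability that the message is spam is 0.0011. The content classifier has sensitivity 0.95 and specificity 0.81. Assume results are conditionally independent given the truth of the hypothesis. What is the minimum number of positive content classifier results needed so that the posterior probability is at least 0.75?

5

Prior odds: 0.0011 ÷ 0.9989 = 11/9989.
False-positive rate = 1 − 0.81 = 0.19; likelihood ratio of a positive = 0.95/0.19 = 5.
Target posterior odds = 0.75/0.25 = 3.
Require 5ⁿ ≥ 3 ÷ (11/9989) = 29967/11.
5⁴ = 625 falls short of 29967/11 but 5⁵ = 3125 reaches it, so n = 5.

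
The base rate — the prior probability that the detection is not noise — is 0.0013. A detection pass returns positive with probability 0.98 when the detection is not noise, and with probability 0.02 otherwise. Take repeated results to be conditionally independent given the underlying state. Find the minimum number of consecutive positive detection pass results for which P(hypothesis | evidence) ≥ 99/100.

3

Prior odds = 0.0013/0.9987 = 13/9987.
Likelihood ratio of a positive result = 0.98/0.02 = 49.
Target odds: 0.99 ÷ 0.01 = 99.
Need (13/9987) × 49ⁿ ≥ 99, i.e. 49ⁿ ≥ 988713/13.
49² = 2401 falls short of 988713/13 but 49³ = 117649 reaches it, so n = 3.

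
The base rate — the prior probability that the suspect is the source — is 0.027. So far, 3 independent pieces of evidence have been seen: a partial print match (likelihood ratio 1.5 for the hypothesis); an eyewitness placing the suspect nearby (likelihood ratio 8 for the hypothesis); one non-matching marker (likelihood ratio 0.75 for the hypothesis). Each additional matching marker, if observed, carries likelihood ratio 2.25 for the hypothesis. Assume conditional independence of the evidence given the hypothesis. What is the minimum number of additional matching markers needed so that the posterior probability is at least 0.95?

Prior odds = 0.027/0.973 = 27/973.
Combined Bayes factor of the evidence already in hand = 1.5 × 8 × 0.75 = 9.
Odds after that evidence = (27/973) × 9 = 243/973.
Target odds = 0.95/0.05 = 19.
Need 2.25ⁿ ≥ 19 ÷ (243/973) = 18487/243.
2.25⁵ = 59049/1024 falls short of 18487/243 but 2.25⁶ = 531441/4096 reaches it, so n = 6.

6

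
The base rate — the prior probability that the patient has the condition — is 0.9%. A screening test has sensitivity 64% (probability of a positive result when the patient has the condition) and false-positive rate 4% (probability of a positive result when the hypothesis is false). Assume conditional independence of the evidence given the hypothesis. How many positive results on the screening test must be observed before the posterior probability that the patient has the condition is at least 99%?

4

Prior odds: 0.009 ÷ 0.991 = 9/991.
Likelihood ratio of a positive result = 0.64/0.04 = 16.
Target odds: 0.99 ÷ 0.01 = 99.
Require 16ⁿ ≥ 99 ÷ (9/991) = 10901.
16³ = 4096 falls short of 10901 but 16⁴ = 65536 reaches it, so n = 4.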